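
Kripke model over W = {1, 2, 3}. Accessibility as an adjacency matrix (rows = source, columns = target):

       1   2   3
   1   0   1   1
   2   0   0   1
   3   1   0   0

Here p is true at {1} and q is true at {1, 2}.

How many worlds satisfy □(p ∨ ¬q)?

1: successors {2, 3}; p ∨ ¬q there: 2:F, 3:T. ✗
2: successors {3}; p ∨ ¬q there: 3:T. ✓
3: successors {1}; p ∨ ¬q there: 1:T. ✓
Satisfying worlds: {2, 3}.

2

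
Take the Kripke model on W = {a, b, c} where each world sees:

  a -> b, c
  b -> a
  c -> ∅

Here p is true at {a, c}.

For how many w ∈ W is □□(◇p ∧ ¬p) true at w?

a: successors {b, c}; □(◇p ∧ ¬p) there: b:F, c:T. ✗
b: successors {a}; □(◇p ∧ ¬p) there: a:F. ✗
c: no successors, so □□(◇p ∧ ¬p) holds vacuously. ✓
Satisfying worlds: {c}.

1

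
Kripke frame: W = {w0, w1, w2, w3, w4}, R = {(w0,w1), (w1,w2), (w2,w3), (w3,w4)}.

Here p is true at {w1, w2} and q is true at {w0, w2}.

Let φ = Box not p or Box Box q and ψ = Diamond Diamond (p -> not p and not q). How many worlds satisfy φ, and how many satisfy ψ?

For Box not p or Box Box q:
w0: Box not p is F, Box Box q is T. ✓
w1: Box not p is F, Box Box q is F. ✗
w2: Box not p is T, Box Box q is F. ✓
w3: Box not p is T, Box Box q is T. ✓
w4: Box not p is T, Box Box q is T. ✓
— 4 worlds.
For Diamond Diamond (p -> not p and not q):
w0: successors {w1}; Diamond (p -> not p and not q) there: w1:F. ✗
w1: successors {w2}; Diamond (p -> not p and not q) there: w2:T. ✓
w2: successors {w3}; Diamond (p -> not p and not q) there: w3:T. ✓
w3: successors {w4}; Diamond (p -> not p and not q) there: w4:F. ✗
w4: no successors, so Diamond Diamond (p -> not p and not q) fails. ✗
— 2 worlds.

4 and 2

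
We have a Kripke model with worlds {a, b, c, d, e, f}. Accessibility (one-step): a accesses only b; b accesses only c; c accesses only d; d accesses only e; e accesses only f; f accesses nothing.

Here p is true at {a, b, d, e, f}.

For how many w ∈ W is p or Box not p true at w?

5

a: p is T, Box not p is F. ✓
b: p is T, Box not p is T. ✓
c: p is F, Box not p is F. ✗
d: p is T, Box not p is F. ✓
e: p is T, Box not p is F. ✓
f: p is T, Box not p is T. ✓
Satisfying worlds: {a, b, d, e, f}.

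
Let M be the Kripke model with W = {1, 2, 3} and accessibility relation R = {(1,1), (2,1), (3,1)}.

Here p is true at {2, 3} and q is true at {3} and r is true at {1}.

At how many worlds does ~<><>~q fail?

1: <><>~q is T. ✗
2: <><>~q is T. ✗
3: <><>~q is T. ✗
Satisfying worlds: ∅.
So ~<><>~q fails at the other 3 worlds.

3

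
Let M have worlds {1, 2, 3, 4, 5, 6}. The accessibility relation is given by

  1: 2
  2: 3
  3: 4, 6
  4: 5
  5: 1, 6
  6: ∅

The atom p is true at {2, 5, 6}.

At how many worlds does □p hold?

1: successors {2}; p there: 2:T. ✓
2: successors {3}; p there: 3:F. ✗
3: successors {4, 6}; p there: 4:F, 6:T. ✗
4: successors {5}; p there: 5:T. ✓
5: successors {1, 6}; p there: 1:F, 6:T. ✗
6: no successors, so □p holds vacuously. ✓
Satisfying worlds: {1, 4, 6}.

3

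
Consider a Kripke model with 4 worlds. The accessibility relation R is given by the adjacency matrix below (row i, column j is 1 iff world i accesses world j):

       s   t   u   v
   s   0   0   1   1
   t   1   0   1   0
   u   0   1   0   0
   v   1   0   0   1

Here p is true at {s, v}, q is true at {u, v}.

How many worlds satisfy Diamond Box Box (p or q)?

3

s: successors {u, v}; Box Box (p or q) there: u:T, v:T. ✓
t: successors {s, u}; Box Box (p or q) there: s:F, u:T. ✓
u: successors {t}; Box Box (p or q) there: t:F. ✗
v: successors {s, v}; Box Box (p or q) there: s:F, v:T. ✓
Satisfying worlds: {s, t, v}.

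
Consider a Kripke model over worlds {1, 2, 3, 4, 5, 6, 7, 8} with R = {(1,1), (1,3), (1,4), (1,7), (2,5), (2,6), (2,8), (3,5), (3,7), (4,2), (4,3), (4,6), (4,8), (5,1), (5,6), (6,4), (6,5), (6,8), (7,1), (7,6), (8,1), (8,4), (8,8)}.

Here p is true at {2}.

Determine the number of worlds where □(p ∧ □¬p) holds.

0

1: successors {1, 3, 4, 7}; p ∧ □¬p there: 1:F, 3:F, 4:F, 7:F. ✗
2: successors {5, 6, 8}; p ∧ □¬p there: 5:F, 6:F, 8:F. ✗
3: successors {5, 7}; p ∧ □¬p there: 5:F, 7:F. ✗
4: successors {2, 3, 6, 8}; p ∧ □¬p there: 2:T, 3:F, 6:F, 8:F. ✗
5: successors {1, 6}; p ∧ □¬p there: 1:F, 6:F. ✗
6: successors {4, 5, 8}; p ∧ □¬p there: 4:F, 5:F, 8:F. ✗
7: successors {1, 6}; p ∧ □¬p there: 1:F, 6:F. ✗
8: successors {1, 4, 8}; p ∧ □¬p there: 1:F, 4:F, 8:F. ✗
Satisfying worlds: ∅.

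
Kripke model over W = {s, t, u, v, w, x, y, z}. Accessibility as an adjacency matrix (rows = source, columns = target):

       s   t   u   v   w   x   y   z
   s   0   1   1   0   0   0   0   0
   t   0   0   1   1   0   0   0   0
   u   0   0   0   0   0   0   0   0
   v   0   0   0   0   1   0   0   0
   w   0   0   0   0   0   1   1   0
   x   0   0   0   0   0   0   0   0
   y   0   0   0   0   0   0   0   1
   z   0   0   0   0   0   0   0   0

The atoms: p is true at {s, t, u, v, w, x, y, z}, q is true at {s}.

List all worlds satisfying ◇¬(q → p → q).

∅

s: successors {t, u}; ¬(q → p → q) there: t:F, u:F. ✗
t: successors {u, v}; ¬(q → p → q) there: u:F, v:F. ✗
u: no successors, so ◇¬(q → p → q) fails. ✗
v: successors {w}; ¬(q → p → q) there: w:F. ✗
w: successors {x, y}; ¬(q → p → q) there: x:F, y:F. ✗
x: no successors, so ◇¬(q → p → q) fails. ✗
y: successors {z}; ¬(q → p → q) there: z:F. ✗
z: no successors, so ◇¬(q → p → q) fails. ✗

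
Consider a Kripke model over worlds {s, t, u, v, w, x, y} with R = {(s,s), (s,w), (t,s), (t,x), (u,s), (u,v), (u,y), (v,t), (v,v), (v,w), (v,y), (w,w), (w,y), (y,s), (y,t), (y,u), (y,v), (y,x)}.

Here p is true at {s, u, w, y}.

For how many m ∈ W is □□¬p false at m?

6

s: successors {s, w}; □¬p there: s:F, w:F. ✗
t: successors {s, x}; □¬p there: s:F, x:T. ✗
u: successors {s, v, y}; □¬p there: s:F, v:F, y:F. ✗
v: successors {t, v, w, y}; □¬p there: t:F, v:F, w:F, y:F. ✗
w: successors {w, y}; □¬p there: w:F, y:F. ✗
x: no successors, so □□¬p holds vacuously. ✓
y: successors {s, t, u, v, x}; □¬p there: s:F, t:F, u:F, v:F, x:T. ✗
Satisfying worlds: {x}.
So □□¬p fails at the other 6 worlds.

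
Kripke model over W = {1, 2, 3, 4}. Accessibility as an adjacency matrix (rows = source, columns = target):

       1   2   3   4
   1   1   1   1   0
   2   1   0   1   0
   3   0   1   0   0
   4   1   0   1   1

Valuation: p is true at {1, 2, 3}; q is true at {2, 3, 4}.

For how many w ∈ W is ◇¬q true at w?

3

1: successors {1, 2, 3}; ¬q there: 1:T, 2:F, 3:F. ✓
2: successors {1, 3}; ¬q there: 1:T, 3:F. ✓
3: successors {2}; ¬q there: 2:F. ✗
4: successors {1, 3, 4}; ¬q there: 1:T, 3:F, 4:F. ✓
Satisfying worlds: {1, 2, 4}.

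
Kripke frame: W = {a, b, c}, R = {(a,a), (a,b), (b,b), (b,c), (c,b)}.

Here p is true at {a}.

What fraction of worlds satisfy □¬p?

a: successors {a, b}; ¬p there: a:F, b:T. ✗
b: successors {b, c}; ¬p there: b:T, c:T. ✓
c: successors {b}; ¬p there: b:T. ✓
That's 2 of 3 worlds, so 2/3.

2/3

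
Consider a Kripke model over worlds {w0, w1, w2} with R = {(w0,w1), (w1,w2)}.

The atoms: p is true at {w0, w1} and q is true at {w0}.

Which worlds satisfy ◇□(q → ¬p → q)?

w0: successors {w1}; □(q → ¬p → q) there: w1:T. ✓
w1: successors {w2}; □(q → ¬p → q) there: w2:T. ✓
w2: no successors, so ◇□(q → ¬p → q) fails. ✗

{w0, w1}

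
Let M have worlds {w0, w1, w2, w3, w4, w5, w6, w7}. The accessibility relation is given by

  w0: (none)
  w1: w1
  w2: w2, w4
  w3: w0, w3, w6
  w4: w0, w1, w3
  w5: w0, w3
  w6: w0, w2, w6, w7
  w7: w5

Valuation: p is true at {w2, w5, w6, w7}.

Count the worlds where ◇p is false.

w0: no successors, so ◇p fails. ✗
w1: successors {w1}; p there: w1:F. ✗
w2: successors {w2, w4}; p there: w2:T, w4:F. ✓
w3: successors {w0, w3, w6}; p there: w0:F, w3:F, w6:T. ✓
w4: successors {w0, w1, w3}; p there: w0:F, w1:F, w3:F. ✗
w5: successors {w0, w3}; p there: w0:F, w3:F. ✗
w6: successors {w0, w2, w6, w7}; p there: w0:F, w2:T, w6:T, w7:T. ✓
w7: successors {w5}; p there: w5:T. ✓
Satisfying worlds: {w2, w3, w6, w7}.
So ◇p fails at the other 4 worlds.

4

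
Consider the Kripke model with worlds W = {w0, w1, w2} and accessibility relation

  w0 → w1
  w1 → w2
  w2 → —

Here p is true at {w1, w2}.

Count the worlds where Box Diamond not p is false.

w0: successors {w1}; Diamond not p there: w1:F. ✗
w1: successors {w2}; Diamond not p there: w2:F. ✗
w2: no successors, so Box Diamond not p holds vacuously. ✓
Satisfying worlds: {w2}.
So Box Diamond not p fails at the other 2 worlds.

2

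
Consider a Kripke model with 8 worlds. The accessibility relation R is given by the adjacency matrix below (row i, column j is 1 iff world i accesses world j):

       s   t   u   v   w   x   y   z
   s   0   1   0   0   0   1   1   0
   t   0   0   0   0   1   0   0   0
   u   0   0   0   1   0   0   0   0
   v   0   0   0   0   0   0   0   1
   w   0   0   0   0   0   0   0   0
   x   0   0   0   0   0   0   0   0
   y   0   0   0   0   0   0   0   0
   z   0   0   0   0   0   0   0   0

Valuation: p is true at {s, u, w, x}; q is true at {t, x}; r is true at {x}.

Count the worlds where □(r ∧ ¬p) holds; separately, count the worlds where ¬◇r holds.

4 and 7

For □(r ∧ ¬p):
s: successors {t, x, y}; r ∧ ¬p there: t:F, x:F, y:F. ✗
t: successors {w}; r ∧ ¬p there: w:F. ✗
u: successors {v}; r ∧ ¬p there: v:F. ✗
v: successors {z}; r ∧ ¬p there: z:F. ✗
w: no successors, so □(r ∧ ¬p) holds vacuously. ✓
x: no successors, so □(r ∧ ¬p) holds vacuously. ✓
y: no successors, so □(r ∧ ¬p) holds vacuously. ✓
z: no successors, so □(r ∧ ¬p) holds vacuously. ✓
— 4 worlds.
For ¬◇r:
s: ◇r is T. ✗
t: ◇r is F. ✓
u: ◇r is F. ✓
v: ◇r is F. ✓
w: ◇r is F. ✓
x: ◇r is F. ✓
y: ◇r is F. ✓
z: ◇r is F. ✓
— 7 worlds.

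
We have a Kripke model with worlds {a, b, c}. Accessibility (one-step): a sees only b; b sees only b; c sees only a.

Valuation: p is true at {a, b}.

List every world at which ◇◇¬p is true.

a: successors {b}; ◇¬p there: b:F. ✗
b: successors {b}; ◇¬p there: b:F. ✗
c: successors {a}; ◇¬p there: a:F. ✗

∅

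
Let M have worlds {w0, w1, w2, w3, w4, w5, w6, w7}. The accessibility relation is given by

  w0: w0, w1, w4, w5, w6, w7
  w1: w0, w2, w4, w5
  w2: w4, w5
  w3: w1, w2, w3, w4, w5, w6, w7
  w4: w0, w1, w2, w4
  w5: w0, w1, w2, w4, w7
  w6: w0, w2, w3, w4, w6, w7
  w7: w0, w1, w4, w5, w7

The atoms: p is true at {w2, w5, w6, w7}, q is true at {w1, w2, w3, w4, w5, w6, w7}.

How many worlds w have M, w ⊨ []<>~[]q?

w0: successors {w0, w1, w4, w5, w6, w7}; <>~[]q there: w0:T, w1:T, w4:T, w5:T, w6:T, w7:T. ✓
w1: successors {w0, w2, w4, w5}; <>~[]q there: w0:T, w2:T, w4:T, w5:T. ✓
w2: successors {w4, w5}; <>~[]q there: w4:T, w5:T. ✓
w3: successors {w1, w2, w3, w4, w5, w6, w7}; <>~[]q there: w1:T, w2:T, w3:T, w4:T, w5:T, w6:T, w7:T. ✓
w4: successors {w0, w1, w2, w4}; <>~[]q there: w0:T, w1:T, w2:T, w4:T. ✓
w5: successors {w0, w1, w2, w4, w7}; <>~[]q there: w0:T, w1:T, w2:T, w4:T, w7:T. ✓
w6: successors {w0, w2, w3, w4, w6, w7}; <>~[]q there: w0:T, w2:T, w3:T, w4:T, w6:T, w7:T. ✓
w7: successors {w0, w1, w4, w5, w7}; <>~[]q there: w0:T, w1:T, w4:T, w5:T, w7:T. ✓
Satisfying worlds: {w0, w1, w2, w3, w4, w5, w6, w7}.

8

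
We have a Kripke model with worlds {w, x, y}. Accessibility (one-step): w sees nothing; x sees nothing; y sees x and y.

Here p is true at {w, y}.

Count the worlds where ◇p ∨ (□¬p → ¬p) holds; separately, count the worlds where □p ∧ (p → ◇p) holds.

2 and 1

For ◇p ∨ (□¬p → ¬p):
w: ◇p is F, □¬p → ¬p is F. ✗
x: ◇p is F, □¬p → ¬p is T. ✓
y: ◇p is T, □¬p → ¬p is T. ✓
— 2 worlds.
For □p ∧ (p → ◇p):
w: □p is T, p → ◇p is F. ✗
x: □p is T, p → ◇p is T. ✓
y: □p is F, p → ◇p is T. ✗
— 1 world.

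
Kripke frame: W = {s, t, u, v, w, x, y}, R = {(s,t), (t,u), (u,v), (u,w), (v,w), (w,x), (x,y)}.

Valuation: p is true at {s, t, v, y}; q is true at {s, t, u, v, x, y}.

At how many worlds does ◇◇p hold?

s: successors {t}; ◇p there: t:F. ✗
t: successors {u}; ◇p there: u:T. ✓
u: successors {v, w}; ◇p there: v:F, w:F. ✗
v: successors {w}; ◇p there: w:F. ✗
w: successors {x}; ◇p there: x:T. ✓
x: successors {y}; ◇p there: y:F. ✗
y: no successors, so ◇◇p fails. ✗
Satisfying worlds: {t, w}.

2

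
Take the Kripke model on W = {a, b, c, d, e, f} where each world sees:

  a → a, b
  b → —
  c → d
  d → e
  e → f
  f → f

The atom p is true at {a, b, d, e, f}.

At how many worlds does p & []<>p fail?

2

a: p is T, []<>p is F. ✗
b: p is T, []<>p is T. ✓
c: p is F, []<>p is T. ✗
d: p is T, []<>p is T. ✓
e: p is T, []<>p is T. ✓
f: p is T, []<>p is T. ✓
Satisfying worlds: {b, d, e, f}.
So p & []<>p fails at the other 2 worlds.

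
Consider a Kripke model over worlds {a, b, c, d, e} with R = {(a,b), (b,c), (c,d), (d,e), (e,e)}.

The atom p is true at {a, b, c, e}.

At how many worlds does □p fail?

1

a: successors {b}; p there: b:T. ✓
b: successors {c}; p there: c:T. ✓
c: successors {d}; p there: d:F. ✗
d: successors {e}; p there: e:T. ✓
e: successors {e}; p there: e:T. ✓
Satisfying worlds: {a, b, d, e}.
So □p fails at the other 1 world.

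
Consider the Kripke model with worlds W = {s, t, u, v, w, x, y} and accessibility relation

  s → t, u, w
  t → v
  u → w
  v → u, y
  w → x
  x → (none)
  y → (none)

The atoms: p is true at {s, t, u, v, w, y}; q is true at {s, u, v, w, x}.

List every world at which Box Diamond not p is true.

{u, x, y}

s: successors {t, u, w}; Diamond not p there: t:F, u:F, w:T. ✗
t: successors {v}; Diamond not p there: v:F. ✗
u: successors {w}; Diamond not p there: w:T. ✓
v: successors {u, y}; Diamond not p there: u:F, y:F. ✗
w: successors {x}; Diamond not p there: x:F. ✗
x: no successors, so Box Diamond not p holds vacuously. ✓
y: no successors, so Box Diamond not p holds vacuously. ✓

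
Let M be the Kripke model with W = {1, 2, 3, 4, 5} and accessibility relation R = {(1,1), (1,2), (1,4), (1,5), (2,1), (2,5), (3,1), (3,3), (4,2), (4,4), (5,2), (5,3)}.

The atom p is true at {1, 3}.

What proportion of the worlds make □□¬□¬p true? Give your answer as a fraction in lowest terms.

1/5

1: successors {1, 2, 4, 5}; □¬□¬p there: 1:F, 2:T, 4:F, 5:T. ✗
2: successors {1, 5}; □¬□¬p there: 1:F, 5:T. ✗
3: successors {1, 3}; □¬□¬p there: 1:F, 3:T. ✗
4: successors {2, 4}; □¬□¬p there: 2:T, 4:F. ✗
5: successors {2, 3}; □¬□¬p there: 2:T, 3:T. ✓
That's 1 of 5 worlds, so 1/5.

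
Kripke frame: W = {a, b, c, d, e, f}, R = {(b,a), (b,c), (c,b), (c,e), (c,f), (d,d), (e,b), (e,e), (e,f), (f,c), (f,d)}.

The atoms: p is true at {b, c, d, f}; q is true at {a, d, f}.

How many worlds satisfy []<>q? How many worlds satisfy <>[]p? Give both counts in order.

5 and 5

For []<>q:
a: no successors, so []<>q holds vacuously. ✓
b: successors {a, c}; <>q there: a:F, c:T. ✗
c: successors {b, e, f}; <>q there: b:T, e:T, f:T. ✓
d: successors {d}; <>q there: d:T. ✓
e: successors {b, e, f}; <>q there: b:T, e:T, f:T. ✓
f: successors {c, d}; <>q there: c:T, d:T. ✓
— 5 worlds.
For <>[]p:
a: no successors, so <>[]p fails. ✗
b: successors {a, c}; []p there: a:T, c:F. ✓
c: successors {b, e, f}; []p there: b:F, e:F, f:T. ✓
d: successors {d}; []p there: d:T. ✓
e: successors {b, e, f}; []p there: b:F, e:F, f:T. ✓
f: successors {c, d}; []p there: c:F, d:T. ✓
— 5 worlds.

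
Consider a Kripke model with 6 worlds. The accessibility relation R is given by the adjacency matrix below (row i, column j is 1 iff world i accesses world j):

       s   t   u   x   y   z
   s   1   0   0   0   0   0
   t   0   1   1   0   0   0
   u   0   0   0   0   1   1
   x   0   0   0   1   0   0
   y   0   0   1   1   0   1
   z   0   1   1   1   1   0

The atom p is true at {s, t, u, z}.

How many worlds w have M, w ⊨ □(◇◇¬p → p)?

s: successors {s}; ◇◇¬p → p there: s:T. ✓
t: successors {t, u}; ◇◇¬p → p there: t:T, u:T. ✓
u: successors {y, z}; ◇◇¬p → p there: y:F, z:T. ✗
x: successors {x}; ◇◇¬p → p there: x:F. ✗
y: successors {u, x, z}; ◇◇¬p → p there: u:T, x:F, z:T. ✗
z: successors {t, u, x, y}; ◇◇¬p → p there: t:T, u:T, x:F, y:F. ✗
Satisfying worlds: {s, t}.

2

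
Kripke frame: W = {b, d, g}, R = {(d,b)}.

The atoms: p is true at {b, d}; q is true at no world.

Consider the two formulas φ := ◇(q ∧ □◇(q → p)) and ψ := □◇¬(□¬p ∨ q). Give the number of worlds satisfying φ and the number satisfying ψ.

0 and 2

For ◇(q ∧ □◇(q → p)):
b: no successors, so ◇(q ∧ □◇(q → p)) fails. ✗
d: successors {b}; q ∧ □◇(q → p) there: b:F. ✗
g: no successors, so ◇(q ∧ □◇(q → p)) fails. ✗
— 0 worlds.
For □◇¬(□¬p ∨ q):
b: no successors, so □◇¬(□¬p ∨ q) holds vacuously. ✓
d: successors {b}; ◇¬(□¬p ∨ q) there: b:F. ✗
g: no successors, so □◇¬(□¬p ∨ q) holds vacuously. ✓
— 2 worlds.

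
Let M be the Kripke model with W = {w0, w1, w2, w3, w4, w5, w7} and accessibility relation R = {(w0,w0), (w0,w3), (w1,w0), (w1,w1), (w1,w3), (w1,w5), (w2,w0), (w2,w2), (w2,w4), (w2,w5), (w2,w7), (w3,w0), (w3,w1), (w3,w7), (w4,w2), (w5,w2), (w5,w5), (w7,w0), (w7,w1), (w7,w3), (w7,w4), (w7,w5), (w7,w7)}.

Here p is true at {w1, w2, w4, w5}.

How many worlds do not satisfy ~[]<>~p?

3

w0: []<>~p is T. ✗
w1: []<>~p is F. ✓
w2: []<>~p is F. ✓
w3: []<>~p is T. ✗
w4: []<>~p is T. ✗
w5: []<>~p is F. ✓
w7: []<>~p is F. ✓
Satisfying worlds: {w1, w2, w5, w7}.
So ~[]<>~p fails at the other 3 worlds.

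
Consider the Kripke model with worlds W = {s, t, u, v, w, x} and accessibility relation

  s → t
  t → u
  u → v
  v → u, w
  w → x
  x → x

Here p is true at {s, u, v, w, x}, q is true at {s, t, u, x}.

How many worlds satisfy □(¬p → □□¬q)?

s: successors {t}; ¬p → □□¬q there: t:T. ✓
t: successors {u}; ¬p → □□¬q there: u:T. ✓
u: successors {v}; ¬p → □□¬q there: v:T. ✓
v: successors {u, w}; ¬p → □□¬q there: u:T, w:T. ✓
w: successors {x}; ¬p → □□¬q there: x:T. ✓
x: successors {x}; ¬p → □□¬q there: x:T. ✓
Satisfying worlds: {s, t, u, v, w, x}.

6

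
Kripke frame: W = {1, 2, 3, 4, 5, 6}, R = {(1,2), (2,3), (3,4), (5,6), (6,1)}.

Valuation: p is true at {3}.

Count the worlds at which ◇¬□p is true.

1: successors {2}; ¬□p there: 2:F. ✗
2: successors {3}; ¬□p there: 3:T. ✓
3: successors {4}; ¬□p there: 4:F. ✗
4: no successors, so ◇¬□p fails. ✗
5: successors {6}; ¬□p there: 6:T. ✓
6: successors {1}; ¬□p there: 1:T. ✓
Satisfying worlds: {2, 5, 6}.

3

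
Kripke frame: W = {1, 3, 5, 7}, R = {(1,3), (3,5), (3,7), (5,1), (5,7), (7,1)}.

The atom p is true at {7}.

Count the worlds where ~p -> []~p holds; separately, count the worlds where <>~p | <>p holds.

For ~p -> []~p:
1: ~p is T, []~p is T. ✓
3: ~p is T, []~p is F. ✗
5: ~p is T, []~p is F. ✗
7: ~p is F, []~p is T. ✓
— 2 worlds.
For <>~p | <>p:
1: <>~p is T, <>p is F. ✓
3: <>~p is T, <>p is T. ✓
5: <>~p is T, <>p is T. ✓
7: <>~p is T, <>p is F. ✓
— 4 worlds.

2 and 4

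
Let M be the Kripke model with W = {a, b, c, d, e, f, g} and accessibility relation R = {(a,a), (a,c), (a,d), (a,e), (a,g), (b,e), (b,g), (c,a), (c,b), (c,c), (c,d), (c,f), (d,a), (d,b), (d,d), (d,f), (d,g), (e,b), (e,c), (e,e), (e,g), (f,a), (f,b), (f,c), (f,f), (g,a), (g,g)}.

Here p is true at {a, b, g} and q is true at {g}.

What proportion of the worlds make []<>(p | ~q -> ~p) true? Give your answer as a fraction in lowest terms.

a: successors {a, c, d, e, g}; <>(p | ~q -> ~p) there: a:T, c:T, d:T, e:T, g:F. ✗
b: successors {e, g}; <>(p | ~q -> ~p) there: e:T, g:F. ✗
c: successors {a, b, c, d, f}; <>(p | ~q -> ~p) there: a:T, b:T, c:T, d:T, f:T. ✓
d: successors {a, b, d, f, g}; <>(p | ~q -> ~p) there: a:T, b:T, d:T, f:T, g:F. ✗
e: successors {b, c, e, g}; <>(p | ~q -> ~p) there: b:T, c:T, e:T, g:F. ✗
f: successors {a, b, c, f}; <>(p | ~q -> ~p) there: a:T, b:T, c:T, f:T. ✓
g: successors {a, g}; <>(p | ~q -> ~p) there: a:T, g:F. ✗
That's 2 of 7 worlds, so 2/7.

2/7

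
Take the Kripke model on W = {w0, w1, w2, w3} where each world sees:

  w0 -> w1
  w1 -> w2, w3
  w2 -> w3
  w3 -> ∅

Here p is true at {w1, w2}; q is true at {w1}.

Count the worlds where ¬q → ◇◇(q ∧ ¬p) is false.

3

w0: ¬q is T, ◇◇(q ∧ ¬p) is F. ✗
w1: ¬q is F, ◇◇(q ∧ ¬p) is F. ✓
w2: ¬q is T, ◇◇(q ∧ ¬p) is F. ✗
w3: ¬q is T, ◇◇(q ∧ ¬p) is F. ✗
Satisfying worlds: {w1}.
So ¬q → ◇◇(q ∧ ¬p) fails at the other 3 worlds.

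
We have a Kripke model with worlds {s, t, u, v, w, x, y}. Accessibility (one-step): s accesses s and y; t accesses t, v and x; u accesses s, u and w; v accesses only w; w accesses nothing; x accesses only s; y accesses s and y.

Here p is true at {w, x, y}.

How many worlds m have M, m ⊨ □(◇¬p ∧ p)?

s: successors {s, y}; ◇¬p ∧ p there: s:F, y:T. ✗
t: successors {t, v, x}; ◇¬p ∧ p there: t:F, v:F, x:T. ✗
u: successors {s, u, w}; ◇¬p ∧ p there: s:F, u:F, w:F. ✗
v: successors {w}; ◇¬p ∧ p there: w:F. ✗
w: no successors, so □(◇¬p ∧ p) holds vacuously. ✓
x: successors {s}; ◇¬p ∧ p there: s:F. ✗
y: successors {s, y}; ◇¬p ∧ p there: s:F, y:T. ✗
Satisfying worlds: {w}.

1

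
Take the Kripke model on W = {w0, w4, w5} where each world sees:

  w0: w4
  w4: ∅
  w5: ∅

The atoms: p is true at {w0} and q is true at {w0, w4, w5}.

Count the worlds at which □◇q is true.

2

w0: successors {w4}; ◇q there: w4:F. ✗
w4: no successors, so □◇q holds vacuously. ✓
w5: no successors, so □◇q holds vacuously. ✓
Satisfying worlds: {w4, w5}.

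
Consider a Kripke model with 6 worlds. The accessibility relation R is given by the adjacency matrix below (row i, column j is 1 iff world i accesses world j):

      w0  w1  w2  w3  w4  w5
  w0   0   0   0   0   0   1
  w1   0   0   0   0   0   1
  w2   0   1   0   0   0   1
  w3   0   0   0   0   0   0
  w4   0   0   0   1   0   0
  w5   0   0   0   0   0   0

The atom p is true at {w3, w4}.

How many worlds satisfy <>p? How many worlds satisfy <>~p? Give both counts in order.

1 and 3

For <>p:
w0: successors {w5}; p there: w5:F. ✗
w1: successors {w5}; p there: w5:F. ✗
w2: successors {w1, w5}; p there: w1:F, w5:F. ✗
w3: no successors, so <>p fails. ✗
w4: successors {w3}; p there: w3:T. ✓
w5: no successors, so <>p fails. ✗
— 1 world.
For <>~p:
w0: successors {w5}; ~p there: w5:T. ✓
w1: successors {w5}; ~p there: w5:T. ✓
w2: successors {w1, w5}; ~p there: w1:T, w5:T. ✓
w3: no successors, so <>~p fails. ✗
w4: successors {w3}; ~p there: w3:F. ✗
w5: no successors, so <>~p fails. ✗
— 3 worlds.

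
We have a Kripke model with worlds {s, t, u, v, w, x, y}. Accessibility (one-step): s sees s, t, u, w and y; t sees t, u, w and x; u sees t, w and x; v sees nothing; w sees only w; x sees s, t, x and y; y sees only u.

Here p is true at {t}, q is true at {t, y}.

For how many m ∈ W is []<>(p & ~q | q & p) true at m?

s: successors {s, t, u, w, y}; <>(p & ~q | q & p) there: s:T, t:T, u:T, w:F, y:F. ✗
t: successors {t, u, w, x}; <>(p & ~q | q & p) there: t:T, u:T, w:F, x:T. ✗
u: successors {t, w, x}; <>(p & ~q | q & p) there: t:T, w:F, x:T. ✗
v: no successors, so []<>(p & ~q | q & p) holds vacuously. ✓
w: successors {w}; <>(p & ~q | q & p) there: w:F. ✗
x: successors {s, t, x, y}; <>(p & ~q | q & p) there: s:T, t:T, x:T, y:F. ✗
y: successors {u}; <>(p & ~q | q & p) there: u:T. ✓
Satisfying worlds: {v, y}.

2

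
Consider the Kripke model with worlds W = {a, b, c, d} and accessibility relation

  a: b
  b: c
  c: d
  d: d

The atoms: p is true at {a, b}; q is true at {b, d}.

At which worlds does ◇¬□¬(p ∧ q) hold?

a: successors {b}; ¬□¬(p ∧ q) there: b:F. ✗
b: successors {c}; ¬□¬(p ∧ q) there: c:F. ✗
c: successors {d}; ¬□¬(p ∧ q) there: d:F. ✗
d: successors {d}; ¬□¬(p ∧ q) there: d:F. ✗

∅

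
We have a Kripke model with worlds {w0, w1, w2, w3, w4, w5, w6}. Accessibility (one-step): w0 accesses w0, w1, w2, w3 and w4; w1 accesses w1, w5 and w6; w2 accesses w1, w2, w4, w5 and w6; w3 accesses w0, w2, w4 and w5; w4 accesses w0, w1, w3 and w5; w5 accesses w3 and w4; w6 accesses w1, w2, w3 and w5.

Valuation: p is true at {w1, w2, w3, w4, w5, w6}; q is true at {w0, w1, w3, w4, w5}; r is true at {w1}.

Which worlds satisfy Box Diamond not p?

w0: successors {w0, w1, w2, w3, w4}; Diamond not p there: w0:T, w1:F, w2:F, w3:T, w4:T. ✗
w1: successors {w1, w5, w6}; Diamond not p there: w1:F, w5:F, w6:F. ✗
w2: successors {w1, w2, w4, w5, w6}; Diamond not p there: w1:F, w2:F, w4:T, w5:F, w6:F. ✗
w3: successors {w0, w2, w4, w5}; Diamond not p there: w0:T, w2:F, w4:T, w5:F. ✗
w4: successors {w0, w1, w3, w5}; Diamond not p there: w0:T, w1:F, w3:T, w5:F. ✗
w5: successors {w3, w4}; Diamond not p there: w3:T, w4:T. ✓
w6: successors {w1, w2, w3, w5}; Diamond not p there: w1:F, w2:F, w3:T, w5:F. ✗

{w5}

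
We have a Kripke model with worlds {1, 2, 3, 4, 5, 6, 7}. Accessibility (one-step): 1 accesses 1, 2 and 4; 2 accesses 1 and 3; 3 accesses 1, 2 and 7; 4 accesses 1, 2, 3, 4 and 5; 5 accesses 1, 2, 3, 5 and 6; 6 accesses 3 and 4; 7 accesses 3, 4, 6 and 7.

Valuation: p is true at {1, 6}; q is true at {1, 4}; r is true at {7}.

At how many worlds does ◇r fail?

5

1: successors {1, 2, 4}; r there: 1:F, 2:F, 4:F. ✗
2: successors {1, 3}; r there: 1:F, 3:F. ✗
3: successors {1, 2, 7}; r there: 1:F, 2:F, 7:T. ✓
4: successors {1, 2, 3, 4, 5}; r there: 1:F, 2:F, 3:F, 4:F, 5:F. ✗
5: successors {1, 2, 3, 5, 6}; r there: 1:F, 2:F, 3:F, 5:F, 6:F. ✗
6: successors {3, 4}; r there: 3:F, 4:F. ✗
7: successors {3, 4, 6, 7}; r there: 3:F, 4:F, 6:F, 7:T. ✓
Satisfying worlds: {3, 7}.
So ◇r fails at the other 5 worlds.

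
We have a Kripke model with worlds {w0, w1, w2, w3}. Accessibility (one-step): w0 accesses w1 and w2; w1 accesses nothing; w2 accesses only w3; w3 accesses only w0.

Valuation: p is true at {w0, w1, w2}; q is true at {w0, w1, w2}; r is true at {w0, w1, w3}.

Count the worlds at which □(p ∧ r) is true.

w0: successors {w1, w2}; p ∧ r there: w1:T, w2:F. ✗
w1: no successors, so □(p ∧ r) holds vacuously. ✓
w2: successors {w3}; p ∧ r there: w3:F. ✗
w3: successors {w0}; p ∧ r there: w0:T. ✓
Satisfying worlds: {w1, w3}.

2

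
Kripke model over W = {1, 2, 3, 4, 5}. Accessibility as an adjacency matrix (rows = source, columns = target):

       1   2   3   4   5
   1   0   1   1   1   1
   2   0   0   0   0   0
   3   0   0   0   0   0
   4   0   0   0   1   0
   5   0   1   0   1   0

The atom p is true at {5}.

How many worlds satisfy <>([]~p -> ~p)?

3

1: successors {2, 3, 4, 5}; []~p -> ~p there: 2:T, 3:T, 4:T, 5:F. ✓
2: no successors, so <>([]~p -> ~p) fails. ✗
3: no successors, so <>([]~p -> ~p) fails. ✗
4: successors {4}; []~p -> ~p there: 4:T. ✓
5: successors {2, 4}; []~p -> ~p there: 2:T, 4:T. ✓
Satisfying worlds: {1, 4, 5}.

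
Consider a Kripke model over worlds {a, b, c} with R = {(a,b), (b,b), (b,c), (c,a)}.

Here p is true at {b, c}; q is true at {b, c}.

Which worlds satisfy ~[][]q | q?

a: ~[][]q is F, q is F. ✗
b: ~[][]q is T, q is T. ✓
c: ~[][]q is F, q is T. ✓

{b, c}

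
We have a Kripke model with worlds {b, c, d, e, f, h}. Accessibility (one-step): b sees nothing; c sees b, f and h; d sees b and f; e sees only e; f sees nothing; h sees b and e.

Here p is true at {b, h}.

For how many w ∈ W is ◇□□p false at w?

3

b: no successors, so ◇□□p fails. ✗
c: successors {b, f, h}; □□p there: b:T, f:T, h:F. ✓
d: successors {b, f}; □□p there: b:T, f:T. ✓
e: successors {e}; □□p there: e:F. ✗
f: no successors, so ◇□□p fails. ✗
h: successors {b, e}; □□p there: b:T, e:F. ✓
Satisfying worlds: {c, d, h}.
So ◇□□p fails at the other 3 worlds.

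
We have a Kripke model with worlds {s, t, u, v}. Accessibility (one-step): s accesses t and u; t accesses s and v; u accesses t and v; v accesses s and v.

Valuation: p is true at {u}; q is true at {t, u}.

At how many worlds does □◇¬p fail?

0

s: successors {t, u}; ◇¬p there: t:T, u:T. ✓
t: successors {s, v}; ◇¬p there: s:T, v:T. ✓
u: successors {t, v}; ◇¬p there: t:T, v:T. ✓
v: successors {s, v}; ◇¬p there: s:T, v:T. ✓
Satisfying worlds: {s, t, u, v}.
So □◇¬p fails at the other 0 worlds.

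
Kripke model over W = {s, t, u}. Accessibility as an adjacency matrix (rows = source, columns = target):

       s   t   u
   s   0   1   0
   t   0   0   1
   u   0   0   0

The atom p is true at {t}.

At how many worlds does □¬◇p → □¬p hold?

s: □¬◇p is T, □¬p is F. ✗
t: □¬◇p is T, □¬p is T. ✓
u: □¬◇p is T, □¬p is T. ✓
Satisfying worlds: {t, u}.

2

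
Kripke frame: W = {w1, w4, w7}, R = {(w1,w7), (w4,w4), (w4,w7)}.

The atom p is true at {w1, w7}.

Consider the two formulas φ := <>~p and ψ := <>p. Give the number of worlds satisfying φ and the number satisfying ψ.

For <>~p:
w1: successors {w7}; ~p there: w7:F. ✗
w4: successors {w4, w7}; ~p there: w4:T, w7:F. ✓
w7: no successors, so <>~p fails. ✗
— 1 world.
For <>p:
w1: successors {w7}; p there: w7:T. ✓
w4: successors {w4, w7}; p there: w4:F, w7:T. ✓
w7: no successors, so <>p fails. ✗
— 2 worlds.

1 and 2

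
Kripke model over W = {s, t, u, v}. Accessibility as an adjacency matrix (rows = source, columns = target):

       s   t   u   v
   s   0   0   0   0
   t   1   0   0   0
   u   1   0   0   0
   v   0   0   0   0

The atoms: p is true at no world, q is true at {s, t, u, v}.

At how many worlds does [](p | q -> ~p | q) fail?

s: no successors, so [](p | q -> ~p | q) holds vacuously. ✓
t: successors {s}; p | q -> ~p | q there: s:T. ✓
u: successors {s}; p | q -> ~p | q there: s:T. ✓
v: no successors, so [](p | q -> ~p | q) holds vacuously. ✓
Satisfying worlds: {s, t, u, v}.
So [](p | q -> ~p | q) fails at the other 0 worlds.

0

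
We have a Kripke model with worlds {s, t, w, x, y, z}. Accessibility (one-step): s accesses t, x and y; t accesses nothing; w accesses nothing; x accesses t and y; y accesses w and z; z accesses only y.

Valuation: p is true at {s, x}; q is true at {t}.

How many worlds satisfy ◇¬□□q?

s: successors {t, x, y}; ¬□□q there: t:F, x:T, y:T. ✓
t: no successors, so ◇¬□□q fails. ✗
w: no successors, so ◇¬□□q fails. ✗
x: successors {t, y}; ¬□□q there: t:F, y:T. ✓
y: successors {w, z}; ¬□□q there: w:F, z:T. ✓
z: successors {y}; ¬□□q there: y:T. ✓
Satisfying worlds: {s, x, y, z}.

4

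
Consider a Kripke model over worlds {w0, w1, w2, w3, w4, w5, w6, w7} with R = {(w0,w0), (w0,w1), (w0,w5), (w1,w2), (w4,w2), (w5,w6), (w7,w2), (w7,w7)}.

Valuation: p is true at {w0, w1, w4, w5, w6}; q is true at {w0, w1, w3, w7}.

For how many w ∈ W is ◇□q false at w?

w0: successors {w0, w1, w5}; □q there: w0:F, w1:F, w5:F. ✗
w1: successors {w2}; □q there: w2:T. ✓
w2: no successors, so ◇□q fails. ✗
w3: no successors, so ◇□q fails. ✗
w4: successors {w2}; □q there: w2:T. ✓
w5: successors {w6}; □q there: w6:T. ✓
w6: no successors, so ◇□q fails. ✗
w7: successors {w2, w7}; □q there: w2:T, w7:F. ✓
Satisfying worlds: {w1, w4, w5, w7}.
So ◇□q fails at the other 4 worlds.

4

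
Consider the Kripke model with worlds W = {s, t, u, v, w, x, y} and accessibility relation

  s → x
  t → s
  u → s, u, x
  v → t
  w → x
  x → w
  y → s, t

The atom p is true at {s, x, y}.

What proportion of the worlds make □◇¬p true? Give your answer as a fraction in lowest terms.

2/7

s: successors {x}; ◇¬p there: x:T. ✓
t: successors {s}; ◇¬p there: s:F. ✗
u: successors {s, u, x}; ◇¬p there: s:F, u:T, x:T. ✗
v: successors {t}; ◇¬p there: t:F. ✗
w: successors {x}; ◇¬p there: x:T. ✓
x: successors {w}; ◇¬p there: w:F. ✗
y: successors {s, t}; ◇¬p there: s:F, t:F. ✗
That's 2 of 7 worlds, so 2/7.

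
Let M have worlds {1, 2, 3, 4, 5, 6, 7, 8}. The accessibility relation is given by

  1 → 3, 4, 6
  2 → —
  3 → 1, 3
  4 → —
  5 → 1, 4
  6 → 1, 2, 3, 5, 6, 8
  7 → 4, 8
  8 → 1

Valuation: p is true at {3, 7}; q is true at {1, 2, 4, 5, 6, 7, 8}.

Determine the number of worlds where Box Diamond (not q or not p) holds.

1: successors {3, 4, 6}; Diamond (not q or not p) there: 3:T, 4:F, 6:T. ✗
2: no successors, so Box Diamond (not q or not p) holds vacuously. ✓
3: successors {1, 3}; Diamond (not q or not p) there: 1:T, 3:T. ✓
4: no successors, so Box Diamond (not q or not p) holds vacuously. ✓
5: successors {1, 4}; Diamond (not q or not p) there: 1:T, 4:F. ✗
6: successors {1, 2, 3, 5, 6, 8}; Diamond (not q or not p) there: 1:T, 2:F, 3:T, 5:T, 6:T, 8:T. ✗
7: successors {4, 8}; Diamond (not q or not p) there: 4:F, 8:T. ✗
8: successors {1}; Diamond (not q or not p) there: 1:T. ✓
Satisfying worlds: {2, 3, 4, 8}.

4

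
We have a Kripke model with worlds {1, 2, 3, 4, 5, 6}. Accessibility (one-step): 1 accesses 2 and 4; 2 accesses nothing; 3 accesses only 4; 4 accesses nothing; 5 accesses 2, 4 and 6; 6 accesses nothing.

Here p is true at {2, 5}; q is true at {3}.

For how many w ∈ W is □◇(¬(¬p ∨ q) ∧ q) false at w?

1: successors {2, 4}; ◇(¬(¬p ∨ q) ∧ q) there: 2:F, 4:F. ✗
2: no successors, so □◇(¬(¬p ∨ q) ∧ q) holds vacuously. ✓
3: successors {4}; ◇(¬(¬p ∨ q) ∧ q) there: 4:F. ✗
4: no successors, so □◇(¬(¬p ∨ q) ∧ q) holds vacuously. ✓
5: successors {2, 4, 6}; ◇(¬(¬p ∨ q) ∧ q) there: 2:F, 4:F, 6:F. ✗
6: no successors, so □◇(¬(¬p ∨ q) ∧ q) holds vacuously. ✓
Satisfying worlds: {2, 4, 6}.
So □◇(¬(¬p ∨ q) ∧ q) fails at the other 3 worlds.

3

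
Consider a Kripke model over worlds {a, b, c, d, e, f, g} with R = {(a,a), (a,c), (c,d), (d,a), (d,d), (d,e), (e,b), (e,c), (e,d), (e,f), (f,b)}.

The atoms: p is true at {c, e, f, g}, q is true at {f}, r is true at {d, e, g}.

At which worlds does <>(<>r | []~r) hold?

a: successors {a, c}; <>r | []~r there: a:T, c:T. ✓
b: no successors, so <>(<>r | []~r) fails. ✗
c: successors {d}; <>r | []~r there: d:T. ✓
d: successors {a, d, e}; <>r | []~r there: a:T, d:T, e:T. ✓
e: successors {b, c, d, f}; <>r | []~r there: b:T, c:T, d:T, f:T. ✓
f: successors {b}; <>r | []~r there: b:T. ✓
g: no successors, so <>(<>r | []~r) fails. ✗

{a, c, d, e, f}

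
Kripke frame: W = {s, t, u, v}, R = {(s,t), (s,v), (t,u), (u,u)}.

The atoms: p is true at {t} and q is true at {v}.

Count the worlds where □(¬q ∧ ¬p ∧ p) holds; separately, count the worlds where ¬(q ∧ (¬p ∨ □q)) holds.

1 and 3

For □(¬q ∧ ¬p ∧ p):
s: successors {t, v}; ¬q ∧ ¬p ∧ p there: t:F, v:F. ✗
t: successors {u}; ¬q ∧ ¬p ∧ p there: u:F. ✗
u: successors {u}; ¬q ∧ ¬p ∧ p there: u:F. ✗
v: no successors, so □(¬q ∧ ¬p ∧ p) holds vacuously. ✓
— 1 world.
For ¬(q ∧ (¬p ∨ □q)):
s: q ∧ (¬p ∨ □q) is F. ✓
t: q ∧ (¬p ∨ □q) is F. ✓
u: q ∧ (¬p ∨ □q) is F. ✓
v: q ∧ (¬p ∨ □q) is T. ✗
— 3 worlds.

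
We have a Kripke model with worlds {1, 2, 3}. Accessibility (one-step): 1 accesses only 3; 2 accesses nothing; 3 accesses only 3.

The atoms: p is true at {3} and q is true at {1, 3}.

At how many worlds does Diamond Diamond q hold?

1: successors {3}; Diamond q there: 3:T. ✓
2: no successors, so Diamond Diamond q fails. ✗
3: successors {3}; Diamond q there: 3:T. ✓
Satisfying worlds: {1, 3}.

2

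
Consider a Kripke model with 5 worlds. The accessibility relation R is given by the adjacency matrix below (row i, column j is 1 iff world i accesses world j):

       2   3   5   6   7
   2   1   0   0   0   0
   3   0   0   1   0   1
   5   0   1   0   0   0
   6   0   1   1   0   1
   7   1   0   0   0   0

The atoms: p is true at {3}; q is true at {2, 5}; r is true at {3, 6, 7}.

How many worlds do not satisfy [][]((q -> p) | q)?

2: successors {2}; []((q -> p) | q) there: 2:T. ✓
3: successors {5, 7}; []((q -> p) | q) there: 5:T, 7:T. ✓
5: successors {3}; []((q -> p) | q) there: 3:T. ✓
6: successors {3, 5, 7}; []((q -> p) | q) there: 3:T, 5:T, 7:T. ✓
7: successors {2}; []((q -> p) | q) there: 2:T. ✓
Satisfying worlds: {2, 3, 5, 6, 7}.
So [][]((q -> p) | q) fails at the other 0 worlds.

0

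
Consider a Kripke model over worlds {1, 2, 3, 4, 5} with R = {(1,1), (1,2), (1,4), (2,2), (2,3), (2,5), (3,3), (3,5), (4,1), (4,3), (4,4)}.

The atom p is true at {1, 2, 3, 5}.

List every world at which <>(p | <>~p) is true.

{1, 2, 3, 4}

1: successors {1, 2, 4}; p | <>~p there: 1:T, 2:T, 4:T. ✓
2: successors {2, 3, 5}; p | <>~p there: 2:T, 3:T, 5:T. ✓
3: successors {3, 5}; p | <>~p there: 3:T, 5:T. ✓
4: successors {1, 3, 4}; p | <>~p there: 1:T, 3:T, 4:T. ✓
5: no successors, so <>(p | <>~p) fails. ✗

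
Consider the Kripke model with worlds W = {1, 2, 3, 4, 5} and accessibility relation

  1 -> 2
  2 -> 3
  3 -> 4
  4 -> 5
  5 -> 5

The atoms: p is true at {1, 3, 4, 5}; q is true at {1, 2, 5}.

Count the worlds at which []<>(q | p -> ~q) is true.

2

1: successors {2}; <>(q | p -> ~q) there: 2:T. ✓
2: successors {3}; <>(q | p -> ~q) there: 3:T. ✓
3: successors {4}; <>(q | p -> ~q) there: 4:F. ✗
4: successors {5}; <>(q | p -> ~q) there: 5:F. ✗
5: successors {5}; <>(q | p -> ~q) there: 5:F. ✗
Satisfying worlds: {1, 2}.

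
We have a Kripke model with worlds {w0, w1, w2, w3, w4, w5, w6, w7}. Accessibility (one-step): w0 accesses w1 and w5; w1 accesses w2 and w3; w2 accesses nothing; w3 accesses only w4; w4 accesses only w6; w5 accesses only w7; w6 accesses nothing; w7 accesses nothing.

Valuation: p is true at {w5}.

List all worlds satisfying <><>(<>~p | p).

{w0, w1}

w0: successors {w1, w5}; <>(<>~p | p) there: w1:T, w5:F. ✓
w1: successors {w2, w3}; <>(<>~p | p) there: w2:F, w3:T. ✓
w2: no successors, so <><>(<>~p | p) fails. ✗
w3: successors {w4}; <>(<>~p | p) there: w4:F. ✗
w4: successors {w6}; <>(<>~p | p) there: w6:F. ✗
w5: successors {w7}; <>(<>~p | p) there: w7:F. ✗
w6: no successors, so <><>(<>~p | p) fails. ✗
w7: no successors, so <><>(<>~p | p) fails. ✗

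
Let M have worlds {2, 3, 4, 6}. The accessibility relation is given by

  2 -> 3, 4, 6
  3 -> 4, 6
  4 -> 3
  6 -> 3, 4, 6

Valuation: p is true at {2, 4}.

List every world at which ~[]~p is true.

{2, 3, 6}

2: []~p is F. ✓
3: []~p is F. ✓
4: []~p is T. ✗
6: []~p is F. ✓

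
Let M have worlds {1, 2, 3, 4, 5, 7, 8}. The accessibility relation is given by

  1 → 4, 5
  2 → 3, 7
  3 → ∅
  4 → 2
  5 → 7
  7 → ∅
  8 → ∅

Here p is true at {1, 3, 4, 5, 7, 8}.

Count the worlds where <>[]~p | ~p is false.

4

1: <>[]~p is T, ~p is F. ✓
2: <>[]~p is T, ~p is T. ✓
3: <>[]~p is F, ~p is F. ✗
4: <>[]~p is F, ~p is F. ✗
5: <>[]~p is T, ~p is F. ✓
7: <>[]~p is F, ~p is F. ✗
8: <>[]~p is F, ~p is F. ✗
Satisfying worlds: {1, 2, 5}.
So <>[]~p | ~p fails at the other 4 worlds.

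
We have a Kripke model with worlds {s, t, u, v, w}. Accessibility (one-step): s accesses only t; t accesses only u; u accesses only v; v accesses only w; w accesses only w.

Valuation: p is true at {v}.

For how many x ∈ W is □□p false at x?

s: successors {t}; □p there: t:F. ✗
t: successors {u}; □p there: u:T. ✓
u: successors {v}; □p there: v:F. ✗
v: successors {w}; □p there: w:F. ✗
w: successors {w}; □p there: w:F. ✗
Satisfying worlds: {t}.
So □□p fails at the other 4 worlds.

4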